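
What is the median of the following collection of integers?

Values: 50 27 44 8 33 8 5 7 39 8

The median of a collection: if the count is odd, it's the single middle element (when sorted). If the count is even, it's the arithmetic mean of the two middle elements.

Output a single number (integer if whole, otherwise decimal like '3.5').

Step 1: insert 50 -> lo=[50] (size 1, max 50) hi=[] (size 0) -> median=50
Step 2: insert 27 -> lo=[27] (size 1, max 27) hi=[50] (size 1, min 50) -> median=38.5
Step 3: insert 44 -> lo=[27, 44] (size 2, max 44) hi=[50] (size 1, min 50) -> median=44
Step 4: insert 8 -> lo=[8, 27] (size 2, max 27) hi=[44, 50] (size 2, min 44) -> median=35.5
Step 5: insert 33 -> lo=[8, 27, 33] (size 3, max 33) hi=[44, 50] (size 2, min 44) -> median=33
Step 6: insert 8 -> lo=[8, 8, 27] (size 3, max 27) hi=[33, 44, 50] (size 3, min 33) -> median=30
Step 7: insert 5 -> lo=[5, 8, 8, 27] (size 4, max 27) hi=[33, 44, 50] (size 3, min 33) -> median=27
Step 8: insert 7 -> lo=[5, 7, 8, 8] (size 4, max 8) hi=[27, 33, 44, 50] (size 4, min 27) -> median=17.5
Step 9: insert 39 -> lo=[5, 7, 8, 8, 27] (size 5, max 27) hi=[33, 39, 44, 50] (size 4, min 33) -> median=27
Step 10: insert 8 -> lo=[5, 7, 8, 8, 8] (size 5, max 8) hi=[27, 33, 39, 44, 50] (size 5, min 27) -> median=17.5

Answer: 17.5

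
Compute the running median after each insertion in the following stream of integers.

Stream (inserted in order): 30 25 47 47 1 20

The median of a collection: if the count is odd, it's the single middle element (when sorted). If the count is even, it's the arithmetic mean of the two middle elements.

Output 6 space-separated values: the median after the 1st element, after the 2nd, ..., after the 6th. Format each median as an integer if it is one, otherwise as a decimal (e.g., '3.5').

Step 1: insert 30 -> lo=[30] (size 1, max 30) hi=[] (size 0) -> median=30
Step 2: insert 25 -> lo=[25] (size 1, max 25) hi=[30] (size 1, min 30) -> median=27.5
Step 3: insert 47 -> lo=[25, 30] (size 2, max 30) hi=[47] (size 1, min 47) -> median=30
Step 4: insert 47 -> lo=[25, 30] (size 2, max 30) hi=[47, 47] (size 2, min 47) -> median=38.5
Step 5: insert 1 -> lo=[1, 25, 30] (size 3, max 30) hi=[47, 47] (size 2, min 47) -> median=30
Step 6: insert 20 -> lo=[1, 20, 25] (size 3, max 25) hi=[30, 47, 47] (size 3, min 30) -> median=27.5

Answer: 30 27.5 30 38.5 30 27.5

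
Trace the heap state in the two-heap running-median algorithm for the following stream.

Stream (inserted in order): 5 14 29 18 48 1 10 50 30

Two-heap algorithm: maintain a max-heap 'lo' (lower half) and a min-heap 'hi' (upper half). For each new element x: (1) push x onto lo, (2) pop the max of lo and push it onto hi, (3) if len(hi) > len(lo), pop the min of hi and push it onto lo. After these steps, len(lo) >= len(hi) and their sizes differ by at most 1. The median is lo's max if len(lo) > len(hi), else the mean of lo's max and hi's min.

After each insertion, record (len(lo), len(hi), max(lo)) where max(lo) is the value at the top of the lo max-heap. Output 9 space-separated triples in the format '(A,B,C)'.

Answer: (1,0,5) (1,1,5) (2,1,14) (2,2,14) (3,2,18) (3,3,14) (4,3,14) (4,4,14) (5,4,18)

Derivation:
Step 1: insert 5 -> lo=[5] hi=[] -> (len(lo)=1, len(hi)=0, max(lo)=5)
Step 2: insert 14 -> lo=[5] hi=[14] -> (len(lo)=1, len(hi)=1, max(lo)=5)
Step 3: insert 29 -> lo=[5, 14] hi=[29] -> (len(lo)=2, len(hi)=1, max(lo)=14)
Step 4: insert 18 -> lo=[5, 14] hi=[18, 29] -> (len(lo)=2, len(hi)=2, max(lo)=14)
Step 5: insert 48 -> lo=[5, 14, 18] hi=[29, 48] -> (len(lo)=3, len(hi)=2, max(lo)=18)
Step 6: insert 1 -> lo=[1, 5, 14] hi=[18, 29, 48] -> (len(lo)=3, len(hi)=3, max(lo)=14)
Step 7: insert 10 -> lo=[1, 5, 10, 14] hi=[18, 29, 48] -> (len(lo)=4, len(hi)=3, max(lo)=14)
Step 8: insert 50 -> lo=[1, 5, 10, 14] hi=[18, 29, 48, 50] -> (len(lo)=4, len(hi)=4, max(lo)=14)
Step 9: insert 30 -> lo=[1, 5, 10, 14, 18] hi=[29, 30, 48, 50] -> (len(lo)=5, len(hi)=4, max(lo)=18)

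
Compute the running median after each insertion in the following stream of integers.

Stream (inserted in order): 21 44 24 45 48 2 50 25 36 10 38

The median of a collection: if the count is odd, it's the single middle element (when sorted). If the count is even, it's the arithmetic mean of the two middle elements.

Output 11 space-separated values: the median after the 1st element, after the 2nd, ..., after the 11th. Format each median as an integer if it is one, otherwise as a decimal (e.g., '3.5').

Answer: 21 32.5 24 34 44 34 44 34.5 36 30.5 36

Derivation:
Step 1: insert 21 -> lo=[21] (size 1, max 21) hi=[] (size 0) -> median=21
Step 2: insert 44 -> lo=[21] (size 1, max 21) hi=[44] (size 1, min 44) -> median=32.5
Step 3: insert 24 -> lo=[21, 24] (size 2, max 24) hi=[44] (size 1, min 44) -> median=24
Step 4: insert 45 -> lo=[21, 24] (size 2, max 24) hi=[44, 45] (size 2, min 44) -> median=34
Step 5: insert 48 -> lo=[21, 24, 44] (size 3, max 44) hi=[45, 48] (size 2, min 45) -> median=44
Step 6: insert 2 -> lo=[2, 21, 24] (size 3, max 24) hi=[44, 45, 48] (size 3, min 44) -> median=34
Step 7: insert 50 -> lo=[2, 21, 24, 44] (size 4, max 44) hi=[45, 48, 50] (size 3, min 45) -> median=44
Step 8: insert 25 -> lo=[2, 21, 24, 25] (size 4, max 25) hi=[44, 45, 48, 50] (size 4, min 44) -> median=34.5
Step 9: insert 36 -> lo=[2, 21, 24, 25, 36] (size 5, max 36) hi=[44, 45, 48, 50] (size 4, min 44) -> median=36
Step 10: insert 10 -> lo=[2, 10, 21, 24, 25] (size 5, max 25) hi=[36, 44, 45, 48, 50] (size 5, min 36) -> median=30.5
Step 11: insert 38 -> lo=[2, 10, 21, 24, 25, 36] (size 6, max 36) hi=[38, 44, 45, 48, 50] (size 5, min 38) -> median=36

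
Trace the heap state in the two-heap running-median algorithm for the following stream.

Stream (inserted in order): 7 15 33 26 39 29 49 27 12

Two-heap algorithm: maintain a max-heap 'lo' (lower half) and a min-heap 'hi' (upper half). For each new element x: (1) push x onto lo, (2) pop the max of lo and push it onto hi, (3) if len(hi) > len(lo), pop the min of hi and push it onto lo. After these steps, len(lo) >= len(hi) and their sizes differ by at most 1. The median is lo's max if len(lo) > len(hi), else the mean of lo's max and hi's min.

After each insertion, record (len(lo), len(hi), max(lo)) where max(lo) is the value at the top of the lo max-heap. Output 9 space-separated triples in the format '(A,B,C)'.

Step 1: insert 7 -> lo=[7] hi=[] -> (len(lo)=1, len(hi)=0, max(lo)=7)
Step 2: insert 15 -> lo=[7] hi=[15] -> (len(lo)=1, len(hi)=1, max(lo)=7)
Step 3: insert 33 -> lo=[7, 15] hi=[33] -> (len(lo)=2, len(hi)=1, max(lo)=15)
Step 4: insert 26 -> lo=[7, 15] hi=[26, 33] -> (len(lo)=2, len(hi)=2, max(lo)=15)
Step 5: insert 39 -> lo=[7, 15, 26] hi=[33, 39] -> (len(lo)=3, len(hi)=2, max(lo)=26)
Step 6: insert 29 -> lo=[7, 15, 26] hi=[29, 33, 39] -> (len(lo)=3, len(hi)=3, max(lo)=26)
Step 7: insert 49 -> lo=[7, 15, 26, 29] hi=[33, 39, 49] -> (len(lo)=4, len(hi)=3, max(lo)=29)
Step 8: insert 27 -> lo=[7, 15, 26, 27] hi=[29, 33, 39, 49] -> (len(lo)=4, len(hi)=4, max(lo)=27)
Step 9: insert 12 -> lo=[7, 12, 15, 26, 27] hi=[29, 33, 39, 49] -> (len(lo)=5, len(hi)=4, max(lo)=27)

Answer: (1,0,7) (1,1,7) (2,1,15) (2,2,15) (3,2,26) (3,3,26) (4,3,29) (4,4,27) (5,4,27)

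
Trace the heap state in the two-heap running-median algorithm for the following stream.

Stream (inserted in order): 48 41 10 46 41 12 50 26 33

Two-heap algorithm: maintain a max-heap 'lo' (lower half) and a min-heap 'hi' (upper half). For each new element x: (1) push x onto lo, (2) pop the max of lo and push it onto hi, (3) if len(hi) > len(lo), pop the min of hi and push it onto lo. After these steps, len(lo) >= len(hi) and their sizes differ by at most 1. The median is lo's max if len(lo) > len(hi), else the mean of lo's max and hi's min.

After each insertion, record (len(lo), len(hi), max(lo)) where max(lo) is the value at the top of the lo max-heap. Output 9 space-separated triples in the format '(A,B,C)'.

Step 1: insert 48 -> lo=[48] hi=[] -> (len(lo)=1, len(hi)=0, max(lo)=48)
Step 2: insert 41 -> lo=[41] hi=[48] -> (len(lo)=1, len(hi)=1, max(lo)=41)
Step 3: insert 10 -> lo=[10, 41] hi=[48] -> (len(lo)=2, len(hi)=1, max(lo)=41)
Step 4: insert 46 -> lo=[10, 41] hi=[46, 48] -> (len(lo)=2, len(hi)=2, max(lo)=41)
Step 5: insert 41 -> lo=[10, 41, 41] hi=[46, 48] -> (len(lo)=3, len(hi)=2, max(lo)=41)
Step 6: insert 12 -> lo=[10, 12, 41] hi=[41, 46, 48] -> (len(lo)=3, len(hi)=3, max(lo)=41)
Step 7: insert 50 -> lo=[10, 12, 41, 41] hi=[46, 48, 50] -> (len(lo)=4, len(hi)=3, max(lo)=41)
Step 8: insert 26 -> lo=[10, 12, 26, 41] hi=[41, 46, 48, 50] -> (len(lo)=4, len(hi)=4, max(lo)=41)
Step 9: insert 33 -> lo=[10, 12, 26, 33, 41] hi=[41, 46, 48, 50] -> (len(lo)=5, len(hi)=4, max(lo)=41)

Answer: (1,0,48) (1,1,41) (2,1,41) (2,2,41) (3,2,41) (3,3,41) (4,3,41) (4,4,41) (5,4,41)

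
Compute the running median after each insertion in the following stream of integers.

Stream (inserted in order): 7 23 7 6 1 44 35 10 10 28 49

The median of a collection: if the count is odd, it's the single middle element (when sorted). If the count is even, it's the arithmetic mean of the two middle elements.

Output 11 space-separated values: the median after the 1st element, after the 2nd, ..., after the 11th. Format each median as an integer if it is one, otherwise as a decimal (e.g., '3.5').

Answer: 7 15 7 7 7 7 7 8.5 10 10 10

Derivation:
Step 1: insert 7 -> lo=[7] (size 1, max 7) hi=[] (size 0) -> median=7
Step 2: insert 23 -> lo=[7] (size 1, max 7) hi=[23] (size 1, min 23) -> median=15
Step 3: insert 7 -> lo=[7, 7] (size 2, max 7) hi=[23] (size 1, min 23) -> median=7
Step 4: insert 6 -> lo=[6, 7] (size 2, max 7) hi=[7, 23] (size 2, min 7) -> median=7
Step 5: insert 1 -> lo=[1, 6, 7] (size 3, max 7) hi=[7, 23] (size 2, min 7) -> median=7
Step 6: insert 44 -> lo=[1, 6, 7] (size 3, max 7) hi=[7, 23, 44] (size 3, min 7) -> median=7
Step 7: insert 35 -> lo=[1, 6, 7, 7] (size 4, max 7) hi=[23, 35, 44] (size 3, min 23) -> median=7
Step 8: insert 10 -> lo=[1, 6, 7, 7] (size 4, max 7) hi=[10, 23, 35, 44] (size 4, min 10) -> median=8.5
Step 9: insert 10 -> lo=[1, 6, 7, 7, 10] (size 5, max 10) hi=[10, 23, 35, 44] (size 4, min 10) -> median=10
Step 10: insert 28 -> lo=[1, 6, 7, 7, 10] (size 5, max 10) hi=[10, 23, 28, 35, 44] (size 5, min 10) -> median=10
Step 11: insert 49 -> lo=[1, 6, 7, 7, 10, 10] (size 6, max 10) hi=[23, 28, 35, 44, 49] (size 5, min 23) -> median=10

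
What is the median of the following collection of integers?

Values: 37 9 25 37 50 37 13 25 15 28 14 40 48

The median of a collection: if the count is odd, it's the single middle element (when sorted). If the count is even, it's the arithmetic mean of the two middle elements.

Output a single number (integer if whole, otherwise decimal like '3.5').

Answer: 28

Derivation:
Step 1: insert 37 -> lo=[37] (size 1, max 37) hi=[] (size 0) -> median=37
Step 2: insert 9 -> lo=[9] (size 1, max 9) hi=[37] (size 1, min 37) -> median=23
Step 3: insert 25 -> lo=[9, 25] (size 2, max 25) hi=[37] (size 1, min 37) -> median=25
Step 4: insert 37 -> lo=[9, 25] (size 2, max 25) hi=[37, 37] (size 2, min 37) -> median=31
Step 5: insert 50 -> lo=[9, 25, 37] (size 3, max 37) hi=[37, 50] (size 2, min 37) -> median=37
Step 6: insert 37 -> lo=[9, 25, 37] (size 3, max 37) hi=[37, 37, 50] (size 3, min 37) -> median=37
Step 7: insert 13 -> lo=[9, 13, 25, 37] (size 4, max 37) hi=[37, 37, 50] (size 3, min 37) -> median=37
Step 8: insert 25 -> lo=[9, 13, 25, 25] (size 4, max 25) hi=[37, 37, 37, 50] (size 4, min 37) -> median=31
Step 9: insert 15 -> lo=[9, 13, 15, 25, 25] (size 5, max 25) hi=[37, 37, 37, 50] (size 4, min 37) -> median=25
Step 10: insert 28 -> lo=[9, 13, 15, 25, 25] (size 5, max 25) hi=[28, 37, 37, 37, 50] (size 5, min 28) -> median=26.5
Step 11: insert 14 -> lo=[9, 13, 14, 15, 25, 25] (size 6, max 25) hi=[28, 37, 37, 37, 50] (size 5, min 28) -> median=25
Step 12: insert 40 -> lo=[9, 13, 14, 15, 25, 25] (size 6, max 25) hi=[28, 37, 37, 37, 40, 50] (size 6, min 28) -> median=26.5
Step 13: insert 48 -> lo=[9, 13, 14, 15, 25, 25, 28] (size 7, max 28) hi=[37, 37, 37, 40, 48, 50] (size 6, min 37) -> median=28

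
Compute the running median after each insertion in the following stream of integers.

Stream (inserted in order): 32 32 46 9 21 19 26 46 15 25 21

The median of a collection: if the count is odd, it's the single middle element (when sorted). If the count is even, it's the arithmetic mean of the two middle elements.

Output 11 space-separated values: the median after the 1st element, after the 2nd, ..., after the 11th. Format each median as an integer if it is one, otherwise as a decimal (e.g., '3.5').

Step 1: insert 32 -> lo=[32] (size 1, max 32) hi=[] (size 0) -> median=32
Step 2: insert 32 -> lo=[32] (size 1, max 32) hi=[32] (size 1, min 32) -> median=32
Step 3: insert 46 -> lo=[32, 32] (size 2, max 32) hi=[46] (size 1, min 46) -> median=32
Step 4: insert 9 -> lo=[9, 32] (size 2, max 32) hi=[32, 46] (size 2, min 32) -> median=32
Step 5: insert 21 -> lo=[9, 21, 32] (size 3, max 32) hi=[32, 46] (size 2, min 32) -> median=32
Step 6: insert 19 -> lo=[9, 19, 21] (size 3, max 21) hi=[32, 32, 46] (size 3, min 32) -> median=26.5
Step 7: insert 26 -> lo=[9, 19, 21, 26] (size 4, max 26) hi=[32, 32, 46] (size 3, min 32) -> median=26
Step 8: insert 46 -> lo=[9, 19, 21, 26] (size 4, max 26) hi=[32, 32, 46, 46] (size 4, min 32) -> median=29
Step 9: insert 15 -> lo=[9, 15, 19, 21, 26] (size 5, max 26) hi=[32, 32, 46, 46] (size 4, min 32) -> median=26
Step 10: insert 25 -> lo=[9, 15, 19, 21, 25] (size 5, max 25) hi=[26, 32, 32, 46, 46] (size 5, min 26) -> median=25.5
Step 11: insert 21 -> lo=[9, 15, 19, 21, 21, 25] (size 6, max 25) hi=[26, 32, 32, 46, 46] (size 5, min 26) -> median=25

Answer: 32 32 32 32 32 26.5 26 29 26 25.5 25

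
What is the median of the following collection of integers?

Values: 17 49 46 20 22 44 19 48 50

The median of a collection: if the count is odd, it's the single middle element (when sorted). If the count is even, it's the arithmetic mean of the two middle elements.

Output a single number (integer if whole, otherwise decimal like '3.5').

Step 1: insert 17 -> lo=[17] (size 1, max 17) hi=[] (size 0) -> median=17
Step 2: insert 49 -> lo=[17] (size 1, max 17) hi=[49] (size 1, min 49) -> median=33
Step 3: insert 46 -> lo=[17, 46] (size 2, max 46) hi=[49] (size 1, min 49) -> median=46
Step 4: insert 20 -> lo=[17, 20] (size 2, max 20) hi=[46, 49] (size 2, min 46) -> median=33
Step 5: insert 22 -> lo=[17, 20, 22] (size 3, max 22) hi=[46, 49] (size 2, min 46) -> median=22
Step 6: insert 44 -> lo=[17, 20, 22] (size 3, max 22) hi=[44, 46, 49] (size 3, min 44) -> median=33
Step 7: insert 19 -> lo=[17, 19, 20, 22] (size 4, max 22) hi=[44, 46, 49] (size 3, min 44) -> median=22
Step 8: insert 48 -> lo=[17, 19, 20, 22] (size 4, max 22) hi=[44, 46, 48, 49] (size 4, min 44) -> median=33
Step 9: insert 50 -> lo=[17, 19, 20, 22, 44] (size 5, max 44) hi=[46, 48, 49, 50] (size 4, min 46) -> median=44

Answer: 44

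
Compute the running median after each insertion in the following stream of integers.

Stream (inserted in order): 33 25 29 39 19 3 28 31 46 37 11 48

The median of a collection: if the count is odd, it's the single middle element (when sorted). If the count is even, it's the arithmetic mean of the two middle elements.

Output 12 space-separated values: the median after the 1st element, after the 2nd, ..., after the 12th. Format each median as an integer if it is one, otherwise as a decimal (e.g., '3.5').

Answer: 33 29 29 31 29 27 28 28.5 29 30 29 30

Derivation:
Step 1: insert 33 -> lo=[33] (size 1, max 33) hi=[] (size 0) -> median=33
Step 2: insert 25 -> lo=[25] (size 1, max 25) hi=[33] (size 1, min 33) -> median=29
Step 3: insert 29 -> lo=[25, 29] (size 2, max 29) hi=[33] (size 1, min 33) -> median=29
Step 4: insert 39 -> lo=[25, 29] (size 2, max 29) hi=[33, 39] (size 2, min 33) -> median=31
Step 5: insert 19 -> lo=[19, 25, 29] (size 3, max 29) hi=[33, 39] (size 2, min 33) -> median=29
Step 6: insert 3 -> lo=[3, 19, 25] (size 3, max 25) hi=[29, 33, 39] (size 3, min 29) -> median=27
Step 7: insert 28 -> lo=[3, 19, 25, 28] (size 4, max 28) hi=[29, 33, 39] (size 3, min 29) -> median=28
Step 8: insert 31 -> lo=[3, 19, 25, 28] (size 4, max 28) hi=[29, 31, 33, 39] (size 4, min 29) -> median=28.5
Step 9: insert 46 -> lo=[3, 19, 25, 28, 29] (size 5, max 29) hi=[31, 33, 39, 46] (size 4, min 31) -> median=29
Step 10: insert 37 -> lo=[3, 19, 25, 28, 29] (size 5, max 29) hi=[31, 33, 37, 39, 46] (size 5, min 31) -> median=30
Step 11: insert 11 -> lo=[3, 11, 19, 25, 28, 29] (size 6, max 29) hi=[31, 33, 37, 39, 46] (size 5, min 31) -> median=29
Step 12: insert 48 -> lo=[3, 11, 19, 25, 28, 29] (size 6, max 29) hi=[31, 33, 37, 39, 46, 48] (size 6, min 31) -> median=30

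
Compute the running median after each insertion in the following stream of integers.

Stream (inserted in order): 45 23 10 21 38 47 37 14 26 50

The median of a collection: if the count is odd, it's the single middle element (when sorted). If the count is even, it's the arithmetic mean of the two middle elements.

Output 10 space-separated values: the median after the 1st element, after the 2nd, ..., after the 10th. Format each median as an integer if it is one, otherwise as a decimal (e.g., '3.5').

Answer: 45 34 23 22 23 30.5 37 30 26 31.5

Derivation:
Step 1: insert 45 -> lo=[45] (size 1, max 45) hi=[] (size 0) -> median=45
Step 2: insert 23 -> lo=[23] (size 1, max 23) hi=[45] (size 1, min 45) -> median=34
Step 3: insert 10 -> lo=[10, 23] (size 2, max 23) hi=[45] (size 1, min 45) -> median=23
Step 4: insert 21 -> lo=[10, 21] (size 2, max 21) hi=[23, 45] (size 2, min 23) -> median=22
Step 5: insert 38 -> lo=[10, 21, 23] (size 3, max 23) hi=[38, 45] (size 2, min 38) -> median=23
Step 6: insert 47 -> lo=[10, 21, 23] (size 3, max 23) hi=[38, 45, 47] (size 3, min 38) -> median=30.5
Step 7: insert 37 -> lo=[10, 21, 23, 37] (size 4, max 37) hi=[38, 45, 47] (size 3, min 38) -> median=37
Step 8: insert 14 -> lo=[10, 14, 21, 23] (size 4, max 23) hi=[37, 38, 45, 47] (size 4, min 37) -> median=30
Step 9: insert 26 -> lo=[10, 14, 21, 23, 26] (size 5, max 26) hi=[37, 38, 45, 47] (size 4, min 37) -> median=26
Step 10: insert 50 -> lo=[10, 14, 21, 23, 26] (size 5, max 26) hi=[37, 38, 45, 47, 50] (size 5, min 37) -> median=31.5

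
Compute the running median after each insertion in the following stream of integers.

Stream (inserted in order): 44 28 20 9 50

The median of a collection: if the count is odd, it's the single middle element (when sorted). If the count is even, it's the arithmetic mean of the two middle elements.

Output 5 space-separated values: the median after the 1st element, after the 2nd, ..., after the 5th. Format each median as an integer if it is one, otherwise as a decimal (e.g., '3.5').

Step 1: insert 44 -> lo=[44] (size 1, max 44) hi=[] (size 0) -> median=44
Step 2: insert 28 -> lo=[28] (size 1, max 28) hi=[44] (size 1, min 44) -> median=36
Step 3: insert 20 -> lo=[20, 28] (size 2, max 28) hi=[44] (size 1, min 44) -> median=28
Step 4: insert 9 -> lo=[9, 20] (size 2, max 20) hi=[28, 44] (size 2, min 28) -> median=24
Step 5: insert 50 -> lo=[9, 20, 28] (size 3, max 28) hi=[44, 50] (size 2, min 44) -> median=28

Answer: 44 36 28 24 28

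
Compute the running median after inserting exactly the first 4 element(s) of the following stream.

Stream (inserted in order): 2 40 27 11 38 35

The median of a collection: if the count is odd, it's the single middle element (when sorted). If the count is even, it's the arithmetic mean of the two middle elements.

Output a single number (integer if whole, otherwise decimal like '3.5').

Step 1: insert 2 -> lo=[2] (size 1, max 2) hi=[] (size 0) -> median=2
Step 2: insert 40 -> lo=[2] (size 1, max 2) hi=[40] (size 1, min 40) -> median=21
Step 3: insert 27 -> lo=[2, 27] (size 2, max 27) hi=[40] (size 1, min 40) -> median=27
Step 4: insert 11 -> lo=[2, 11] (size 2, max 11) hi=[27, 40] (size 2, min 27) -> median=19

Answer: 19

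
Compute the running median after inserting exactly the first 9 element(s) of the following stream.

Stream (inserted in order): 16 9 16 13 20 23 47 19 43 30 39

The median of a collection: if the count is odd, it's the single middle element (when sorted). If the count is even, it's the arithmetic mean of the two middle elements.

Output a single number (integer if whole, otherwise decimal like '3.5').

Step 1: insert 16 -> lo=[16] (size 1, max 16) hi=[] (size 0) -> median=16
Step 2: insert 9 -> lo=[9] (size 1, max 9) hi=[16] (size 1, min 16) -> median=12.5
Step 3: insert 16 -> lo=[9, 16] (size 2, max 16) hi=[16] (size 1, min 16) -> median=16
Step 4: insert 13 -> lo=[9, 13] (size 2, max 13) hi=[16, 16] (size 2, min 16) -> median=14.5
Step 5: insert 20 -> lo=[9, 13, 16] (size 3, max 16) hi=[16, 20] (size 2, min 16) -> median=16
Step 6: insert 23 -> lo=[9, 13, 16] (size 3, max 16) hi=[16, 20, 23] (size 3, min 16) -> median=16
Step 7: insert 47 -> lo=[9, 13, 16, 16] (size 4, max 16) hi=[20, 23, 47] (size 3, min 20) -> median=16
Step 8: insert 19 -> lo=[9, 13, 16, 16] (size 4, max 16) hi=[19, 20, 23, 47] (size 4, min 19) -> median=17.5
Step 9: insert 43 -> lo=[9, 13, 16, 16, 19] (size 5, max 19) hi=[20, 23, 43, 47] (size 4, min 20) -> median=19

Answer: 19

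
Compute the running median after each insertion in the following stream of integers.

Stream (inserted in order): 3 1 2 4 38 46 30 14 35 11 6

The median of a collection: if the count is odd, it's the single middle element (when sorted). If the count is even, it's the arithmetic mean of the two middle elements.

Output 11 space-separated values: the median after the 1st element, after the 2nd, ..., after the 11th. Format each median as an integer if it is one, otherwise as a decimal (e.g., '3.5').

Answer: 3 2 2 2.5 3 3.5 4 9 14 12.5 11

Derivation:
Step 1: insert 3 -> lo=[3] (size 1, max 3) hi=[] (size 0) -> median=3
Step 2: insert 1 -> lo=[1] (size 1, max 1) hi=[3] (size 1, min 3) -> median=2
Step 3: insert 2 -> lo=[1, 2] (size 2, max 2) hi=[3] (size 1, min 3) -> median=2
Step 4: insert 4 -> lo=[1, 2] (size 2, max 2) hi=[3, 4] (size 2, min 3) -> median=2.5
Step 5: insert 38 -> lo=[1, 2, 3] (size 3, max 3) hi=[4, 38] (size 2, min 4) -> median=3
Step 6: insert 46 -> lo=[1, 2, 3] (size 3, max 3) hi=[4, 38, 46] (size 3, min 4) -> median=3.5
Step 7: insert 30 -> lo=[1, 2, 3, 4] (size 4, max 4) hi=[30, 38, 46] (size 3, min 30) -> median=4
Step 8: insert 14 -> lo=[1, 2, 3, 4] (size 4, max 4) hi=[14, 30, 38, 46] (size 4, min 14) -> median=9
Step 9: insert 35 -> lo=[1, 2, 3, 4, 14] (size 5, max 14) hi=[30, 35, 38, 46] (size 4, min 30) -> median=14
Step 10: insert 11 -> lo=[1, 2, 3, 4, 11] (size 5, max 11) hi=[14, 30, 35, 38, 46] (size 5, min 14) -> median=12.5
Step 11: insert 6 -> lo=[1, 2, 3, 4, 6, 11] (size 6, max 11) hi=[14, 30, 35, 38, 46] (size 5, min 14) -> median=11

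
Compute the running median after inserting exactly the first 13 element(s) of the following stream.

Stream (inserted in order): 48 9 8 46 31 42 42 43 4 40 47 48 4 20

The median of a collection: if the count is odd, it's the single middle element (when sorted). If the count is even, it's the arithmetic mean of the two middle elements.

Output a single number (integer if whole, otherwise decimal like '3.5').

Step 1: insert 48 -> lo=[48] (size 1, max 48) hi=[] (size 0) -> median=48
Step 2: insert 9 -> lo=[9] (size 1, max 9) hi=[48] (size 1, min 48) -> median=28.5
Step 3: insert 8 -> lo=[8, 9] (size 2, max 9) hi=[48] (size 1, min 48) -> median=9
Step 4: insert 46 -> lo=[8, 9] (size 2, max 9) hi=[46, 48] (size 2, min 46) -> median=27.5
Step 5: insert 31 -> lo=[8, 9, 31] (size 3, max 31) hi=[46, 48] (size 2, min 46) -> median=31
Step 6: insert 42 -> lo=[8, 9, 31] (size 3, max 31) hi=[42, 46, 48] (size 3, min 42) -> median=36.5
Step 7: insert 42 -> lo=[8, 9, 31, 42] (size 4, max 42) hi=[42, 46, 48] (size 3, min 42) -> median=42
Step 8: insert 43 -> lo=[8, 9, 31, 42] (size 4, max 42) hi=[42, 43, 46, 48] (size 4, min 42) -> median=42
Step 9: insert 4 -> lo=[4, 8, 9, 31, 42] (size 5, max 42) hi=[42, 43, 46, 48] (size 4, min 42) -> median=42
Step 10: insert 40 -> lo=[4, 8, 9, 31, 40] (size 5, max 40) hi=[42, 42, 43, 46, 48] (size 5, min 42) -> median=41
Step 11: insert 47 -> lo=[4, 8, 9, 31, 40, 42] (size 6, max 42) hi=[42, 43, 46, 47, 48] (size 5, min 42) -> median=42
Step 12: insert 48 -> lo=[4, 8, 9, 31, 40, 42] (size 6, max 42) hi=[42, 43, 46, 47, 48, 48] (size 6, min 42) -> median=42
Step 13: insert 4 -> lo=[4, 4, 8, 9, 31, 40, 42] (size 7, max 42) hi=[42, 43, 46, 47, 48, 48] (size 6, min 42) -> median=42

Answer: 42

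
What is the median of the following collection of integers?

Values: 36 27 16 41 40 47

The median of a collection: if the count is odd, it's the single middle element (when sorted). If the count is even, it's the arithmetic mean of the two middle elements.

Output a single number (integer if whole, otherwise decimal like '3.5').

Step 1: insert 36 -> lo=[36] (size 1, max 36) hi=[] (size 0) -> median=36
Step 2: insert 27 -> lo=[27] (size 1, max 27) hi=[36] (size 1, min 36) -> median=31.5
Step 3: insert 16 -> lo=[16, 27] (size 2, max 27) hi=[36] (size 1, min 36) -> median=27
Step 4: insert 41 -> lo=[16, 27] (size 2, max 27) hi=[36, 41] (size 2, min 36) -> median=31.5
Step 5: insert 40 -> lo=[16, 27, 36] (size 3, max 36) hi=[40, 41] (size 2, min 40) -> median=36
Step 6: insert 47 -> lo=[16, 27, 36] (size 3, max 36) hi=[40, 41, 47] (size 3, min 40) -> median=38

Answer: 38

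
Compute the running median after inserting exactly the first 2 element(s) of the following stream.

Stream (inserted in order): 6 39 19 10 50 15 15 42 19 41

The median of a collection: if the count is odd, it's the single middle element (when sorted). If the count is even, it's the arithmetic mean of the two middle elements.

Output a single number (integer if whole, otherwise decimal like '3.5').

Step 1: insert 6 -> lo=[6] (size 1, max 6) hi=[] (size 0) -> median=6
Step 2: insert 39 -> lo=[6] (size 1, max 6) hi=[39] (size 1, min 39) -> median=22.5

Answer: 22.5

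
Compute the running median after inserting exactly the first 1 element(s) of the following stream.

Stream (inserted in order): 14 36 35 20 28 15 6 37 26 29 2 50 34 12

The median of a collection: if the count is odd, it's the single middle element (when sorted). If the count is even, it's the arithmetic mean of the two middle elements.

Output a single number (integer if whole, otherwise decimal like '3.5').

Answer: 14

Derivation:
Step 1: insert 14 -> lo=[14] (size 1, max 14) hi=[] (size 0) -> median=14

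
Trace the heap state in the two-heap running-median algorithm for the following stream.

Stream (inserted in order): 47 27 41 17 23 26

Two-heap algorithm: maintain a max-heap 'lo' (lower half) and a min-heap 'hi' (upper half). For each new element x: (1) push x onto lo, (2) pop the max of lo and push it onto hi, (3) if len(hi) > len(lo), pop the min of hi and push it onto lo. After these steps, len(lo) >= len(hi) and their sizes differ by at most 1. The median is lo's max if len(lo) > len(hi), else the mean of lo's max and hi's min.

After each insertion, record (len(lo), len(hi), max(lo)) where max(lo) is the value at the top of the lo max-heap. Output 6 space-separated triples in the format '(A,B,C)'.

Step 1: insert 47 -> lo=[47] hi=[] -> (len(lo)=1, len(hi)=0, max(lo)=47)
Step 2: insert 27 -> lo=[27] hi=[47] -> (len(lo)=1, len(hi)=1, max(lo)=27)
Step 3: insert 41 -> lo=[27, 41] hi=[47] -> (len(lo)=2, len(hi)=1, max(lo)=41)
Step 4: insert 17 -> lo=[17, 27] hi=[41, 47] -> (len(lo)=2, len(hi)=2, max(lo)=27)
Step 5: insert 23 -> lo=[17, 23, 27] hi=[41, 47] -> (len(lo)=3, len(hi)=2, max(lo)=27)
Step 6: insert 26 -> lo=[17, 23, 26] hi=[27, 41, 47] -> (len(lo)=3, len(hi)=3, max(lo)=26)

Answer: (1,0,47) (1,1,27) (2,1,41) (2,2,27) (3,2,27) (3,3,26)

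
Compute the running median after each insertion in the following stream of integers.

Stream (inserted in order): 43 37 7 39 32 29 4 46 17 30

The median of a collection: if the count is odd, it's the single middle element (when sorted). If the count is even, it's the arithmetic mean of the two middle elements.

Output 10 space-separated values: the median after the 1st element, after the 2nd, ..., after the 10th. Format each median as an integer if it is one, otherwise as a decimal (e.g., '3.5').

Step 1: insert 43 -> lo=[43] (size 1, max 43) hi=[] (size 0) -> median=43
Step 2: insert 37 -> lo=[37] (size 1, max 37) hi=[43] (size 1, min 43) -> median=40
Step 3: insert 7 -> lo=[7, 37] (size 2, max 37) hi=[43] (size 1, min 43) -> median=37
Step 4: insert 39 -> lo=[7, 37] (size 2, max 37) hi=[39, 43] (size 2, min 39) -> median=38
Step 5: insert 32 -> lo=[7, 32, 37] (size 3, max 37) hi=[39, 43] (size 2, min 39) -> median=37
Step 6: insert 29 -> lo=[7, 29, 32] (size 3, max 32) hi=[37, 39, 43] (size 3, min 37) -> median=34.5
Step 7: insert 4 -> lo=[4, 7, 29, 32] (size 4, max 32) hi=[37, 39, 43] (size 3, min 37) -> median=32
Step 8: insert 46 -> lo=[4, 7, 29, 32] (size 4, max 32) hi=[37, 39, 43, 46] (size 4, min 37) -> median=34.5
Step 9: insert 17 -> lo=[4, 7, 17, 29, 32] (size 5, max 32) hi=[37, 39, 43, 46] (size 4, min 37) -> median=32
Step 10: insert 30 -> lo=[4, 7, 17, 29, 30] (size 5, max 30) hi=[32, 37, 39, 43, 46] (size 5, min 32) -> median=31

Answer: 43 40 37 38 37 34.5 32 34.5 32 31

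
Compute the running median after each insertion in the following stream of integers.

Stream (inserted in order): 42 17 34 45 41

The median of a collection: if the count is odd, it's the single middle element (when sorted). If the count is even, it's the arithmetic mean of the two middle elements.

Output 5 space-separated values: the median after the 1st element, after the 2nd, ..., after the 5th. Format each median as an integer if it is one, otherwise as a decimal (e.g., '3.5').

Step 1: insert 42 -> lo=[42] (size 1, max 42) hi=[] (size 0) -> median=42
Step 2: insert 17 -> lo=[17] (size 1, max 17) hi=[42] (size 1, min 42) -> median=29.5
Step 3: insert 34 -> lo=[17, 34] (size 2, max 34) hi=[42] (size 1, min 42) -> median=34
Step 4: insert 45 -> lo=[17, 34] (size 2, max 34) hi=[42, 45] (size 2, min 42) -> median=38
Step 5: insert 41 -> lo=[17, 34, 41] (size 3, max 41) hi=[42, 45] (size 2, min 42) -> median=41

Answer: 42 29.5 34 38 41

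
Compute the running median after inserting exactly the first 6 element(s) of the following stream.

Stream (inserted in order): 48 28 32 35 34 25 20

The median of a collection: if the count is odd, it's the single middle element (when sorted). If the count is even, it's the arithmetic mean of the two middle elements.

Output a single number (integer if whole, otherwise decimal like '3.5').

Answer: 33

Derivation:
Step 1: insert 48 -> lo=[48] (size 1, max 48) hi=[] (size 0) -> median=48
Step 2: insert 28 -> lo=[28] (size 1, max 28) hi=[48] (size 1, min 48) -> median=38
Step 3: insert 32 -> lo=[28, 32] (size 2, max 32) hi=[48] (size 1, min 48) -> median=32
Step 4: insert 35 -> lo=[28, 32] (size 2, max 32) hi=[35, 48] (size 2, min 35) -> median=33.5
Step 5: insert 34 -> lo=[28, 32, 34] (size 3, max 34) hi=[35, 48] (size 2, min 35) -> median=34
Step 6: insert 25 -> lo=[25, 28, 32] (size 3, max 32) hi=[34, 35, 48] (size 3, min 34) -> median=33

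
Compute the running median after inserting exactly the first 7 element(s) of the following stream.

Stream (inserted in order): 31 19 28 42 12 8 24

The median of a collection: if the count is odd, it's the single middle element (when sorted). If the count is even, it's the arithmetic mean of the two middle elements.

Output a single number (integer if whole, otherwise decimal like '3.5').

Step 1: insert 31 -> lo=[31] (size 1, max 31) hi=[] (size 0) -> median=31
Step 2: insert 19 -> lo=[19] (size 1, max 19) hi=[31] (size 1, min 31) -> median=25
Step 3: insert 28 -> lo=[19, 28] (size 2, max 28) hi=[31] (size 1, min 31) -> median=28
Step 4: insert 42 -> lo=[19, 28] (size 2, max 28) hi=[31, 42] (size 2, min 31) -> median=29.5
Step 5: insert 12 -> lo=[12, 19, 28] (size 3, max 28) hi=[31, 42] (size 2, min 31) -> median=28
Step 6: insert 8 -> lo=[8, 12, 19] (size 3, max 19) hi=[28, 31, 42] (size 3, min 28) -> median=23.5
Step 7: insert 24 -> lo=[8, 12, 19, 24] (size 4, max 24) hi=[28, 31, 42] (size 3, min 28) -> median=24

Answer: 24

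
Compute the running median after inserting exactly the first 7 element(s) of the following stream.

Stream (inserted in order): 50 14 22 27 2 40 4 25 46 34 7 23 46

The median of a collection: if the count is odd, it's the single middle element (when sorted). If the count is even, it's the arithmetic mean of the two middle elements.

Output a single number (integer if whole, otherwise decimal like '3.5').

Step 1: insert 50 -> lo=[50] (size 1, max 50) hi=[] (size 0) -> median=50
Step 2: insert 14 -> lo=[14] (size 1, max 14) hi=[50] (size 1, min 50) -> median=32
Step 3: insert 22 -> lo=[14, 22] (size 2, max 22) hi=[50] (size 1, min 50) -> median=22
Step 4: insert 27 -> lo=[14, 22] (size 2, max 22) hi=[27, 50] (size 2, min 27) -> median=24.5
Step 5: insert 2 -> lo=[2, 14, 22] (size 3, max 22) hi=[27, 50] (size 2, min 27) -> median=22
Step 6: insert 40 -> lo=[2, 14, 22] (size 3, max 22) hi=[27, 40, 50] (size 3, min 27) -> median=24.5
Step 7: insert 4 -> lo=[2, 4, 14, 22] (size 4, max 22) hi=[27, 40, 50] (size 3, min 27) -> median=22

Answer: 22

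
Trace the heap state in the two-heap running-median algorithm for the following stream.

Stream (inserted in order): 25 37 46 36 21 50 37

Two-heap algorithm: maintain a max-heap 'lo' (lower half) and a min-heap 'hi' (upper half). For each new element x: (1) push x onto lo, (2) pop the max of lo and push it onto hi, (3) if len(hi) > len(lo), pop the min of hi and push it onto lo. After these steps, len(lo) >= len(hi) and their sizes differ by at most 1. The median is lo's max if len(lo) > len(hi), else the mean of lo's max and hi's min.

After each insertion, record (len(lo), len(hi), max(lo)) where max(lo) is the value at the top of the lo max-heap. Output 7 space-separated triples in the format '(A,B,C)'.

Answer: (1,0,25) (1,1,25) (2,1,37) (2,2,36) (3,2,36) (3,3,36) (4,3,37)

Derivation:
Step 1: insert 25 -> lo=[25] hi=[] -> (len(lo)=1, len(hi)=0, max(lo)=25)
Step 2: insert 37 -> lo=[25] hi=[37] -> (len(lo)=1, len(hi)=1, max(lo)=25)
Step 3: insert 46 -> lo=[25, 37] hi=[46] -> (len(lo)=2, len(hi)=1, max(lo)=37)
Step 4: insert 36 -> lo=[25, 36] hi=[37, 46] -> (len(lo)=2, len(hi)=2, max(lo)=36)
Step 5: insert 21 -> lo=[21, 25, 36] hi=[37, 46] -> (len(lo)=3, len(hi)=2, max(lo)=36)
Step 6: insert 50 -> lo=[21, 25, 36] hi=[37, 46, 50] -> (len(lo)=3, len(hi)=3, max(lo)=36)
Step 7: insert 37 -> lo=[21, 25, 36, 37] hi=[37, 46, 50] -> (len(lo)=4, len(hi)=3, max(lo)=37)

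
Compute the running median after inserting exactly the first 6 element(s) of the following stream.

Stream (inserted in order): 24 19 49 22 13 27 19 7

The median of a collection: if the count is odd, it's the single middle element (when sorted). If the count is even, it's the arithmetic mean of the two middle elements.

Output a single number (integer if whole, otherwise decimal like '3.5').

Step 1: insert 24 -> lo=[24] (size 1, max 24) hi=[] (size 0) -> median=24
Step 2: insert 19 -> lo=[19] (size 1, max 19) hi=[24] (size 1, min 24) -> median=21.5
Step 3: insert 49 -> lo=[19, 24] (size 2, max 24) hi=[49] (size 1, min 49) -> median=24
Step 4: insert 22 -> lo=[19, 22] (size 2, max 22) hi=[24, 49] (size 2, min 24) -> median=23
Step 5: insert 13 -> lo=[13, 19, 22] (size 3, max 22) hi=[24, 49] (size 2, min 24) -> median=22
Step 6: insert 27 -> lo=[13, 19, 22] (size 3, max 22) hi=[24, 27, 49] (size 3, min 24) -> median=23

Answer: 23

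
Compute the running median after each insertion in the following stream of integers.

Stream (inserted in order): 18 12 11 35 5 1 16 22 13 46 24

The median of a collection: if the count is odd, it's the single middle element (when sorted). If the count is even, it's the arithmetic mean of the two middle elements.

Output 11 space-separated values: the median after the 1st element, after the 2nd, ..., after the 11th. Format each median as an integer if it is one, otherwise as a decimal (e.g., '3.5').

Answer: 18 15 12 15 12 11.5 12 14 13 14.5 16

Derivation:
Step 1: insert 18 -> lo=[18] (size 1, max 18) hi=[] (size 0) -> median=18
Step 2: insert 12 -> lo=[12] (size 1, max 12) hi=[18] (size 1, min 18) -> median=15
Step 3: insert 11 -> lo=[11, 12] (size 2, max 12) hi=[18] (size 1, min 18) -> median=12
Step 4: insert 35 -> lo=[11, 12] (size 2, max 12) hi=[18, 35] (size 2, min 18) -> median=15
Step 5: insert 5 -> lo=[5, 11, 12] (size 3, max 12) hi=[18, 35] (size 2, min 18) -> median=12
Step 6: insert 1 -> lo=[1, 5, 11] (size 3, max 11) hi=[12, 18, 35] (size 3, min 12) -> median=11.5
Step 7: insert 16 -> lo=[1, 5, 11, 12] (size 4, max 12) hi=[16, 18, 35] (size 3, min 16) -> median=12
Step 8: insert 22 -> lo=[1, 5, 11, 12] (size 4, max 12) hi=[16, 18, 22, 35] (size 4, min 16) -> median=14
Step 9: insert 13 -> lo=[1, 5, 11, 12, 13] (size 5, max 13) hi=[16, 18, 22, 35] (size 4, min 16) -> median=13
Step 10: insert 46 -> lo=[1, 5, 11, 12, 13] (size 5, max 13) hi=[16, 18, 22, 35, 46] (size 5, min 16) -> median=14.5
Step 11: insert 24 -> lo=[1, 5, 11, 12, 13, 16] (size 6, max 16) hi=[18, 22, 24, 35, 46] (size 5, min 18) -> median=16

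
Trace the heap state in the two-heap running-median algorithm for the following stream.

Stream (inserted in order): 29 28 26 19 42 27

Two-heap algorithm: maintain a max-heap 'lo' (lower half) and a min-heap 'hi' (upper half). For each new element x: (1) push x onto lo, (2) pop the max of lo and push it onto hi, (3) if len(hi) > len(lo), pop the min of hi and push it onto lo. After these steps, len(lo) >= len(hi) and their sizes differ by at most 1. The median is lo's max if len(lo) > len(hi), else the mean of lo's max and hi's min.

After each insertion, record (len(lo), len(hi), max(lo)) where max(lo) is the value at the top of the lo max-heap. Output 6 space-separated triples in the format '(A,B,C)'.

Answer: (1,0,29) (1,1,28) (2,1,28) (2,2,26) (3,2,28) (3,3,27)

Derivation:
Step 1: insert 29 -> lo=[29] hi=[] -> (len(lo)=1, len(hi)=0, max(lo)=29)
Step 2: insert 28 -> lo=[28] hi=[29] -> (len(lo)=1, len(hi)=1, max(lo)=28)
Step 3: insert 26 -> lo=[26, 28] hi=[29] -> (len(lo)=2, len(hi)=1, max(lo)=28)
Step 4: insert 19 -> lo=[19, 26] hi=[28, 29] -> (len(lo)=2, len(hi)=2, max(lo)=26)
Step 5: insert 42 -> lo=[19, 26, 28] hi=[29, 42] -> (len(lo)=3, len(hi)=2, max(lo)=28)
Step 6: insert 27 -> lo=[19, 26, 27] hi=[28, 29, 42] -> (len(lo)=3, len(hi)=3, max(lo)=27)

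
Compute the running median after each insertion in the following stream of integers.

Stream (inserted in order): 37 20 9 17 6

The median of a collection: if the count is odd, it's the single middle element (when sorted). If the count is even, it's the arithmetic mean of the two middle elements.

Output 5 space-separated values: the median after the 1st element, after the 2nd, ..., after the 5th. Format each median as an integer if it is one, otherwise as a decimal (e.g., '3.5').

Step 1: insert 37 -> lo=[37] (size 1, max 37) hi=[] (size 0) -> median=37
Step 2: insert 20 -> lo=[20] (size 1, max 20) hi=[37] (size 1, min 37) -> median=28.5
Step 3: insert 9 -> lo=[9, 20] (size 2, max 20) hi=[37] (size 1, min 37) -> median=20
Step 4: insert 17 -> lo=[9, 17] (size 2, max 17) hi=[20, 37] (size 2, min 20) -> median=18.5
Step 5: insert 6 -> lo=[6, 9, 17] (size 3, max 17) hi=[20, 37] (size 2, min 20) -> median=17

Answer: 37 28.5 20 18.5 17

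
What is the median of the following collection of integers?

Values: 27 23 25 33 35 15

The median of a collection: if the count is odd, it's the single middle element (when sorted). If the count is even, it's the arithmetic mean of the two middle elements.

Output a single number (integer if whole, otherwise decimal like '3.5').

Step 1: insert 27 -> lo=[27] (size 1, max 27) hi=[] (size 0) -> median=27
Step 2: insert 23 -> lo=[23] (size 1, max 23) hi=[27] (size 1, min 27) -> median=25
Step 3: insert 25 -> lo=[23, 25] (size 2, max 25) hi=[27] (size 1, min 27) -> median=25
Step 4: insert 33 -> lo=[23, 25] (size 2, max 25) hi=[27, 33] (size 2, min 27) -> median=26
Step 5: insert 35 -> lo=[23, 25, 27] (size 3, max 27) hi=[33, 35] (size 2, min 33) -> median=27
Step 6: insert 15 -> lo=[15, 23, 25] (size 3, max 25) hi=[27, 33, 35] (size 3, min 27) -> median=26

Answer: 26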